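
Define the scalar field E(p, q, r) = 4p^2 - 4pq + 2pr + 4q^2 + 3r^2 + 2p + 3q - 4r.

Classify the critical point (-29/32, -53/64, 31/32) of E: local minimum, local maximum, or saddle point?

The Hessian is constant: H = [[8, -4, 2], [-4, 8, 0], [2, 0, 6]].
Leading principal minors: Δ₁ = 8, Δ₂ = 48, Δ₃ = 256.
All leading minors are positive, so H is positive definite: a local minimum.

local minimum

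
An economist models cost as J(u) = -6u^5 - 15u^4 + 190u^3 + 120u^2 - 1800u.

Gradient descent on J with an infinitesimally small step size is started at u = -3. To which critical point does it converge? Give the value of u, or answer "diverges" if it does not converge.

-5

J'(u) = -30(u - 3)(u - 2)(u + 2)(u + 5), so J'(-3) = 1800.
Gradient descent moves in the -J' direction, i.e. u is decreasing.
The nearest critical point in that direction is u = -5, where J'' = 5040 > 0 (a local minimum). The iterate converges there.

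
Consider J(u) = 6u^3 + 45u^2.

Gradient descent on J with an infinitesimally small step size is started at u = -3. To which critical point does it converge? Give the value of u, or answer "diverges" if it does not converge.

0

J'(u) = 18u(u + 5), so J'(-3) = -108.
Gradient descent moves in the -J' direction, i.e. u is increasing.
The nearest critical point in that direction is u = 0, where J'' = 90 > 0 (a local minimum). The iterate converges there.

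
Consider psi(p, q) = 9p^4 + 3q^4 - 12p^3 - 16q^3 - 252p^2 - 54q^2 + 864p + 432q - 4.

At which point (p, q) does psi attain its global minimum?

(-4, -3)

psi(p,q) separates as A(p) + B(q) − 4, so its minimum is min A + min B − 4.
A'(p) = 36(p - 3)(p - 2)(p + 4) vanishes at p ∈ {-4, 2, 3}; B'(q) = 12(q - 4)(q - 3)(q + 3) vanishes at q ∈ {-3, 3, 4}.
Local minima of A (where A''>0): A(-4)=-4416, A(3)=729. Local minima of B: B(-3)=-1107, B(4)=608.
So the global minimum of psi is A(-4) + B(-3) − 4 = -4416 − 1107 − 4 = -5527, attained at (-4, -3).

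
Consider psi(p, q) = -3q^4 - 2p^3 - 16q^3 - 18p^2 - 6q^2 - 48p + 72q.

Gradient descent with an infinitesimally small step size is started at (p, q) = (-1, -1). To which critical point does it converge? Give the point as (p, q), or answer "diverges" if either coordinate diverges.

diverges

psi is separable, so gradient descent decouples: p follows -∂psi/∂p, q follows -∂psi/∂q.
∂psi/∂p = -6(p + 2)(p + 4); at p=-1 this is -18, so p increases.
∂psi/∂q = -12(q - 1)(q + 2)(q + 3); at q=-1 this is 48, so q decreases.
The p-coordinate has no critical point in that direction and runs off to infinity.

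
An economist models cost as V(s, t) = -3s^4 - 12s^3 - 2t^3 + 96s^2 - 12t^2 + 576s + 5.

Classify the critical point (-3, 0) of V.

The mixed partial ∂²V/∂s∂t is 0, so the Hessian at any point is diag(V_ss, V_tt) = diag(12(-3s^2 - 6s + 16), -12(t + 2)).
At (-3, 0): H = diag(84, -24).
The eigenvalues have opposite signs, so H is indefinite: a saddle point.

saddle point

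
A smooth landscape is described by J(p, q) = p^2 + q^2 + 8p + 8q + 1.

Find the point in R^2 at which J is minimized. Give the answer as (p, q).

(-4, -4)

J(p,q) separates as A(p) + B(q) + 1, so its minimum is min A + min B + 1.
A'(p) = 2p + 8 vanishes at p ∈ {-4}; B'(q) = 2q + 8 vanishes at q ∈ {-4}.
Local minima of A (where A''>0): A(-4)=-16. Local minima of B: B(-4)=-16.
So the global minimum of J is A(-4) + B(-4) + 1 = -16 − 16 + 1 = -31, attained at (-4, -4).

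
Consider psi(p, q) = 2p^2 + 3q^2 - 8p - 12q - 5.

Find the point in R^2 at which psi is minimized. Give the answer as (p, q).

psi(p,q) separates as A(p) + B(q) − 5, so its minimum is min A + min B − 5.
A'(p) = 4p - 8 vanishes at p ∈ {2}; B'(q) = 6q - 12 vanishes at q ∈ {2}.
Local minima of A (where A''>0): A(2)=-8. Local minima of B: B(2)=-12.
So the global minimum of psi is A(2) + B(2) − 5 = -8 − 12 − 5 = -25, attained at (2, 2).

(2, 2)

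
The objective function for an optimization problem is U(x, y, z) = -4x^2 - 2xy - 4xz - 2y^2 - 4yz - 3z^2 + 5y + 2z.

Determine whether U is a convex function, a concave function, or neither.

concave

U is quadratic, so its Hessian is the constant matrix H = [[-8, -2, -4], [-2, -4, -4], [-4, -4, -6]].
Leading principal minors: -8, 28, -40.
Signs alternate −, +, − ⇒ H ≺ 0 ⇒ concave.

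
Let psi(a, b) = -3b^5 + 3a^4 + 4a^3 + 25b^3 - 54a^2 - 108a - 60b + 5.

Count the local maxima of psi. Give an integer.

psi separates as a function of a plus a function of b, so ∇psi=0 decouples.
∂psi/∂a = 12(a - 3)(a + 1)(a + 3) = 0 at a ∈ {-3, -1, 3}; ∂psi/∂b = -15(b - 2)(b - 1)(b + 1)(b + 2) = 0 at b ∈ {-2, -1, 1, 2}.
The Hessian is diagonal: diag(psi_aa, psi_bb). Second derivatives: psi_aa(-3)=144, psi_aa(-1)=-96, psi_aa(3)=288; psi_bb(-2)=180, psi_bb(-1)=-90, psi_bb(1)=90, psi_bb(2)=-180.
Local maxima occur where both diagonal entries negative: (-1, -1), (-1, 2). Count: 2.

2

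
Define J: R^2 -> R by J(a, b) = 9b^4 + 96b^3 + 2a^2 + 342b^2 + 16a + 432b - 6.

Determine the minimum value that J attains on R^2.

J(a,b) separates as P(a) + Q(b) − 6, so its minimum is min P + min Q − 6.
P'(a) = 4a + 16 vanishes at a ∈ {-4}; Q'(b) = 36(b + 1)(b + 3)(b + 4) vanishes at b ∈ {-4, -3, -1}.
Local minima of P (where P''>0): P(-4)=-32. Local minima of Q: Q(-4)=-96, Q(-1)=-177.
So the global minimum of J is P(-4) + Q(-1) − 6 = -32 − 177 − 6 = -215, attained at (-4, -1).

-215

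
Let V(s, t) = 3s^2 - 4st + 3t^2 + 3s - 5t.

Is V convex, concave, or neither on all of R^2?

V is quadratic, so its Hessian is the constant matrix H = [[6, -4], [-4, 6]].
det(H) = 20, tr(H) = 12.
det(H) > 0 and tr(H) > 0, so H is positive definite everywhere: convex.

convex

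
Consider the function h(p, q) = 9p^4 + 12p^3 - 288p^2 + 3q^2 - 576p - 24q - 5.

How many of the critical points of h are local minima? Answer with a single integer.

h separates as a function of p plus a function of q, so ∇h=0 decouples.
∂h/∂p = 36(p - 4)(p + 1)(p + 4) = 0 at p ∈ {-4, -1, 4}; ∂h/∂q = 6(q - 4) = 0 at q ∈ {4}.
The Hessian is diagonal: diag(h_pp, h_qq). Second derivatives: h_pp(-4)=864, h_pp(-1)=-540, h_pp(4)=1440; h_qq(4)=6.
Local minima occur where both diagonal entries positive: (-4, 4), (4, 4). Count: 2.

2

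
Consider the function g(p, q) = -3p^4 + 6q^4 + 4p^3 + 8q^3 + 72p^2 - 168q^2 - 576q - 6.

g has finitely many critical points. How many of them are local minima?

2

g separates as a function of p plus a function of q, so ∇g=0 decouples.
∂g/∂p = -12p(p - 4)(p + 3) = 0 at p ∈ {-3, 0, 4}; ∂g/∂q = 24(q - 4)(q + 2)(q + 3) = 0 at q ∈ {-3, -2, 4}.
The Hessian is diagonal: diag(g_pp, g_qq). Second derivatives: g_pp(-3)=-252, g_pp(0)=144, g_pp(4)=-336; g_qq(-3)=168, g_qq(-2)=-144, g_qq(4)=1008.
Local minima occur where both diagonal entries positive: (0, -3), (0, 4). Count: 2.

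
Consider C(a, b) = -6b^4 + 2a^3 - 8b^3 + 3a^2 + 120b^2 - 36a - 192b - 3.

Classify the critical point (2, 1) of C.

The mixed partial ∂²C/∂a∂b is 0, so the Hessian at any point is diag(C_aa, C_bb) = diag(6(2a + 1), 24(-3b^2 - 2b + 10)).
At (2, 1): H = diag(30, 120).
Both eigenvalues are positive, so H is positive definite: a local minimum.

local minimum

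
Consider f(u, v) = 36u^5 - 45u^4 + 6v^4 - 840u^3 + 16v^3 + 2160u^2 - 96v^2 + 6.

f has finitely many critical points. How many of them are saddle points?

f separates as a function of u plus a function of v, so ∇f=0 decouples.
∂f/∂u = 180u(u - 3)(u - 2)(u + 4) = 0 at u ∈ {-4, 0, 2, 3}; ∂f/∂v = 24v(v - 2)(v + 4) = 0 at v ∈ {-4, 0, 2}.
The Hessian is diagonal: diag(f_uu, f_vv). Second derivatives: f_uu(-4)=-30240, f_uu(0)=4320, f_uu(2)=-2160, f_uu(3)=3780; f_vv(-4)=576, f_vv(0)=-192, f_vv(2)=288.
Saddle points occur where the two diagonal entries have opposite signs: (-4, -4), (-4, 2), (0, 0), (2, -4), (2, 2), (3, 0). Count: 6.

6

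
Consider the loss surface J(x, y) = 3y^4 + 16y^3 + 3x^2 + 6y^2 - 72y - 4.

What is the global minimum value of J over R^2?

J(x,y) separates as P(x) + Q(y) − 4, so its minimum is min P + min Q − 4.
P'(x) = 6x vanishes at x ∈ {0}; Q'(y) = 12(y - 1)(y + 2)(y + 3) vanishes at y ∈ {-3, -2, 1}.
Local minima of P (where P''>0): P(0)=0. Local minima of Q: Q(-3)=81, Q(1)=-47.
So the global minimum of J is P(0) + Q(1) − 4 = 0 − 47 − 4 = -51, attained at (0, 1).

-51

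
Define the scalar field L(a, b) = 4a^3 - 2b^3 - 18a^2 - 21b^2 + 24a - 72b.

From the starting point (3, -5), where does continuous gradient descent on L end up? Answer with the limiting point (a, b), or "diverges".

L is separable, so gradient descent decouples: a follows -∂L/∂a, b follows -∂L/∂b.
∂L/∂a = 12(a - 2)(a - 1); at a=3 this is 24, so a decreases.
∂L/∂b = -6(b + 3)(b + 4); at b=-5 this is -12, so b increases.
a converges to its nearest critical value 2 (a local min of the a-part); b converges to -4. The iterate converges to (2, -4).

(2, -4)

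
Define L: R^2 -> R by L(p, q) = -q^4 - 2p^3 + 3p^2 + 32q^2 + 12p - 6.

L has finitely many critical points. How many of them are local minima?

L separates as a function of p plus a function of q, so ∇L=0 decouples.
∂L/∂p = -6(p - 2)(p + 1) = 0 at p ∈ {-1, 2}; ∂L/∂q = -4q(q - 4)(q + 4) = 0 at q ∈ {-4, 0, 4}.
The Hessian is diagonal: diag(L_pp, L_qq). Second derivatives: L_pp(-1)=18, L_pp(2)=-18; L_qq(-4)=-128, L_qq(0)=64, L_qq(4)=-128.
Local minima occur where both diagonal entries positive: (-1, 0). Count: 1.

1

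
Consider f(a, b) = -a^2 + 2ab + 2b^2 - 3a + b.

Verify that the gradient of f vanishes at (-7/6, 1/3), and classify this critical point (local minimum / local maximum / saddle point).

saddle point

∇f = (-2a + 2b - 3, 2a + 4b + 1); substituting (-7/6, 1/3) gives ∇f = (0, 0), so (-7/6, 1/3) is indeed a critical point.
The Hessian of f is constant: H = [[-2, 2], [2, 4]].
det(H) = (-2)·4 − 2² = -12.
Since det(H) < 0, H is indefinite and the critical point is a saddle point.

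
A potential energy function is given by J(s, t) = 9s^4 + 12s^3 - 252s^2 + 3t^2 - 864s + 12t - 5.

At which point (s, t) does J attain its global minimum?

J(s,t) separates as P(s) + Q(t) − 5, so its minimum is min P + min Q − 5.
P'(s) = 36(s - 4)(s + 2)(s + 3) vanishes at s ∈ {-3, -2, 4}; Q'(t) = 6(t + 2) vanishes at t ∈ {-2}.
Local minima of P (where P''>0): P(-3)=729, P(4)=-4416. Local minima of Q: Q(-2)=-12.
So the global minimum of J is P(4) + Q(-2) − 5 = -4416 − 12 − 5 = -4433, attained at (4, -2).

(4, -2)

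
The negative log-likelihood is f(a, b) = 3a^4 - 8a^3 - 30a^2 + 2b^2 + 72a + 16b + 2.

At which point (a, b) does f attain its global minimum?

f(a,b) separates as P(a) + Q(b) + 2, so its minimum is min P + min Q + 2.
P'(a) = 12(a - 3)(a - 1)(a + 2) vanishes at a ∈ {-2, 1, 3}; Q'(b) = 4b + 16 vanishes at b ∈ {-4}.
Local minima of P (where P''>0): P(-2)=-152, P(3)=-27. Local minima of Q: Q(-4)=-32.
So the global minimum of f is P(-2) + Q(-4) + 2 = -152 − 32 + 2 = -182, attained at (-2, -4).

(-2, -4)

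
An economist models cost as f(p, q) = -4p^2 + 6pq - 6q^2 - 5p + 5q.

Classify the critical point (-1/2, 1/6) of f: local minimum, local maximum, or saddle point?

The Hessian of f is constant: H = [[-8, 6], [6, -12]].
det(H) = (-8)·(-12) − 6² = 60.
det(H) > 0 and tr(H) = -20 < 0, so H is negative definite and the point is a local maximum.

local maximum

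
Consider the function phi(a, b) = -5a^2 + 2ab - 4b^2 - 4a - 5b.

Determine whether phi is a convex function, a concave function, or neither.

phi is quadratic, so its Hessian is the constant matrix H = [[-10, 2], [2, -8]].
det(H) = 76, tr(H) = -18.
det(H) > 0 and tr(H) < 0, so H is negative definite everywhere: concave.

concave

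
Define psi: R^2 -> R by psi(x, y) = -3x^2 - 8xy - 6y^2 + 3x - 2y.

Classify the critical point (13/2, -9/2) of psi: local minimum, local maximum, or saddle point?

The Hessian of psi is constant: H = [[-6, -8], [-8, -12]].
det(H) = (-6)·(-12) − (-8)² = 8.
det(H) > 0 and tr(H) = -18 < 0, so H is negative definite and the point is a local maximum.

local maximum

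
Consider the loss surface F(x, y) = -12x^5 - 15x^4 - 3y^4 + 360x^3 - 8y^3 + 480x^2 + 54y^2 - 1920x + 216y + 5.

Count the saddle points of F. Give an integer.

6

F separates as a function of x plus a function of y, so ∇F=0 decouples.
∂F/∂x = -60(x - 4)(x - 1)(x + 2)(x + 4) = 0 at x ∈ {-4, -2, 1, 4}; ∂F/∂y = -12(y - 3)(y + 2)(y + 3) = 0 at y ∈ {-3, -2, 3}.
The Hessian is diagonal: diag(F_xx, F_yy). Second derivatives: F_xx(-4)=4800, F_xx(-2)=-2160, F_xx(1)=2700, F_xx(4)=-8640; F_yy(-3)=-72, F_yy(-2)=60, F_yy(3)=-360.
Saddle points occur where the two diagonal entries have opposite signs: (-4, -3), (-4, 3), (-2, -2), (1, -3), (1, 3), (4, -2). Count: 6.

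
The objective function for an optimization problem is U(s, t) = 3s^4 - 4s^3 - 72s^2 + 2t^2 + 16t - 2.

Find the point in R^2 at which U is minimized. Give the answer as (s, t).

U(s,t) separates as P(s) + Q(t) − 2, so its minimum is min P + min Q − 2.
P'(s) = 12s(s - 4)(s + 3) vanishes at s ∈ {-3, 0, 4}; Q'(t) = 4(t + 4) vanishes at t ∈ {-4}.
Local minima of P (where P''>0): P(-3)=-297, P(4)=-640. Local minima of Q: Q(-4)=-32.
So the global minimum of U is P(4) + Q(-4) − 2 = -640 − 32 − 2 = -674, attained at (4, -4).

(4, -4)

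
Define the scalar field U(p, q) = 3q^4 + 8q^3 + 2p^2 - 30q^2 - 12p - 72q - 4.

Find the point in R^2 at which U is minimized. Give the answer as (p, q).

(3, 2)

U(p,q) separates as A(p) + B(q) − 4, so its minimum is min A + min B − 4.
A'(p) = 4p - 12 vanishes at p ∈ {3}; B'(q) = 12(q - 2)(q + 1)(q + 3) vanishes at q ∈ {-3, -1, 2}.
Local minima of A (where A''>0): A(3)=-18. Local minima of B: B(-3)=-27, B(2)=-152.
So the global minimum of U is A(3) + B(2) − 4 = -18 − 152 − 4 = -174, attained at (3, 2).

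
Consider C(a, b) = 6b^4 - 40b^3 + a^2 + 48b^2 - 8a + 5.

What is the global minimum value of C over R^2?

-267

C(a,b) separates as P(a) + Q(b) + 5, so its minimum is min P + min Q + 5.
P'(a) = 2a - 8 vanishes at a ∈ {4}; Q'(b) = 24b(b - 4)(b - 1) vanishes at b ∈ {0, 1, 4}.
Local minima of P (where P''>0): P(4)=-16. Local minima of Q: Q(0)=0, Q(4)=-256.
So the global minimum of C is P(4) + Q(4) + 5 = -16 − 256 + 5 = -267, attained at (4, 4).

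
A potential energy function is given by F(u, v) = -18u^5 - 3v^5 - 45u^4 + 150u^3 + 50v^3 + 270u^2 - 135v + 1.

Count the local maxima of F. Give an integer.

4

F separates as a function of u plus a function of v, so ∇F=0 decouples.
∂F/∂u = -90u(u - 2)(u + 1)(u + 3) = 0 at u ∈ {-3, -1, 0, 2}; ∂F/∂v = -15(v - 3)(v - 1)(v + 1)(v + 3) = 0 at v ∈ {-3, -1, 1, 3}.
The Hessian is diagonal: diag(F_uu, F_vv). Second derivatives: F_uu(-3)=2700, F_uu(-1)=-540, F_uu(0)=540, F_uu(2)=-2700; F_vv(-3)=720, F_vv(-1)=-240, F_vv(1)=240, F_vv(3)=-720.
Local maxima occur where both diagonal entries negative: (-1, -1), (-1, 3), (2, -1), (2, 3). Count: 4.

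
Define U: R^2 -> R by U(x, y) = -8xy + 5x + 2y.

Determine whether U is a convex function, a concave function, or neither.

neither

U is quadratic, so its Hessian is the constant matrix H = [[0, -8], [-8, 0]].
det(H) = -64, tr(H) = 0.
det(H) < 0, so H is indefinite: neither convex nor concave.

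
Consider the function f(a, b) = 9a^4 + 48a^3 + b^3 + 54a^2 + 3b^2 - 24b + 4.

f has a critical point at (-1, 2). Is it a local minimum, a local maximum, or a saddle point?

saddle point

The mixed partial ∂²f/∂a∂b is 0, so the Hessian at any point is diag(f_aa, f_bb) = diag(36(3a^2 + 8a + 3), 6(b + 1)).
At (-1, 2): H = diag(-72, 18).
The eigenvalues have opposite signs, so H is indefinite: a saddle point.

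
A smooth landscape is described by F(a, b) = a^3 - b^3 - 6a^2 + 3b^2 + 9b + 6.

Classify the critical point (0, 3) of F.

local maximum

The mixed partial ∂²F/∂a∂b is 0, so the Hessian at any point is diag(F_aa, F_bb) = diag(6(a - 2), 6(-b + 1)).
At (0, 3): H = diag(-12, -12).
Both eigenvalues are negative, so H is negative definite: a local maximum.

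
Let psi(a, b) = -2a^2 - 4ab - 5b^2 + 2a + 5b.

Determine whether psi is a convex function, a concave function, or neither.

psi is quadratic, so its Hessian is the constant matrix H = [[-4, -4], [-4, -10]].
det(H) = 24, tr(H) = -14.
det(H) > 0 and tr(H) < 0, so H is negative definite everywhere: concave.

concave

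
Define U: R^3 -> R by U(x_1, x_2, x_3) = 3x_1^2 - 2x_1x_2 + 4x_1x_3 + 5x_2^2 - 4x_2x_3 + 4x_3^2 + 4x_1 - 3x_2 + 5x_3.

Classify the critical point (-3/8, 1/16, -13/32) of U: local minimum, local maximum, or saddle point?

local minimum

The Hessian is constant: H = [[6, -2, 4], [-2, 10, -4], [4, -4, 8]].
Leading principal minors: Δ₁ = 6, Δ₂ = 56, Δ₃ = 256.
All leading minors are positive, so H is positive definite: a local minimum.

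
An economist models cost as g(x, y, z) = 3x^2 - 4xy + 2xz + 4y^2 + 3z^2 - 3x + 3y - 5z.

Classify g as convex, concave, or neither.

convex

g is quadratic, so its Hessian is the constant matrix H = [[6, -4, 2], [-4, 8, 0], [2, 0, 6]].
Leading principal minors: 6, 32, 160.
All positive ⇒ H ≻ 0 ⇒ convex.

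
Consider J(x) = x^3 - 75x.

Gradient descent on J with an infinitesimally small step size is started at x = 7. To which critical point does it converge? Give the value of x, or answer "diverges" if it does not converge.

5

J'(x) = 3(x - 5)(x + 5), so J'(7) = 72.
Gradient descent moves in the -J' direction, i.e. x is decreasing.
The nearest critical point in that direction is x = 5, where J'' = 30 > 0 (a local minimum). The iterate converges there.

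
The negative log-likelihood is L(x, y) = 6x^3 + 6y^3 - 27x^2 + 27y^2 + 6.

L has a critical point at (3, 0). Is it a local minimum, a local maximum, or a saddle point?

The mixed partial ∂²L/∂x∂y is 0, so the Hessian at any point is diag(L_xx, L_yy) = diag(18(2x - 3), 18(2y + 3)).
At (3, 0): H = diag(54, 54).
Both eigenvalues are positive, so H is positive definite: a local minimum.

local minimum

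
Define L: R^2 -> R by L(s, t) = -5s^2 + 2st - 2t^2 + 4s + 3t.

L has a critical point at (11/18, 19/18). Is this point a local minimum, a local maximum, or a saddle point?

local maximum

The Hessian of L is constant: H = [[-10, 2], [2, -4]].
det(H) = (-10)·(-4) − 2² = 36.
det(H) > 0 and tr(H) = -14 < 0, so H is negative definite and the point is a local maximum.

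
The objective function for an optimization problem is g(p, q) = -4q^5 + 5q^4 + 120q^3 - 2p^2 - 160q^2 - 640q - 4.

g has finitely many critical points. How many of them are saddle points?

2

g separates as a function of p plus a function of q, so ∇g=0 decouples.
∂g/∂p = -4p = 0 at p ∈ {0}; ∂g/∂q = -20(q - 4)(q - 2)(q + 1)(q + 4) = 0 at q ∈ {-4, -1, 2, 4}.
The Hessian is diagonal: diag(g_pp, g_qq). Second derivatives: g_pp(0)=-4; g_qq(-4)=2880, g_qq(-1)=-900, g_qq(2)=720, g_qq(4)=-1600.
Saddle points occur where the two diagonal entries have opposite signs: (0, -4), (0, 2). Count: 2.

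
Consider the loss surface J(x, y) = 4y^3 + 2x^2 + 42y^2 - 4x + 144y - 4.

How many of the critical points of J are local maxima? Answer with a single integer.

0

J separates as a function of x plus a function of y, so ∇J=0 decouples.
∂J/∂x = 4(x - 1) = 0 at x ∈ {1}; ∂J/∂y = 12(y + 3)(y + 4) = 0 at y ∈ {-4, -3}.
The Hessian is diagonal: diag(J_xx, J_yy). Second derivatives: J_xx(1)=4; J_yy(-4)=-12, J_yy(-3)=12.
Local maxima occur where both diagonal entries negative: none. Count: 0.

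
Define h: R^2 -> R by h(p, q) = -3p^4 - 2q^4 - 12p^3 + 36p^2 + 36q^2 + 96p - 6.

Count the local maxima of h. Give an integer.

h separates as a function of p plus a function of q, so ∇h=0 decouples.
∂h/∂p = -12(p - 2)(p + 1)(p + 4) = 0 at p ∈ {-4, -1, 2}; ∂h/∂q = -8q(q - 3)(q + 3) = 0 at q ∈ {-3, 0, 3}.
The Hessian is diagonal: diag(h_pp, h_qq). Second derivatives: h_pp(-4)=-216, h_pp(-1)=108, h_pp(2)=-216; h_qq(-3)=-144, h_qq(0)=72, h_qq(3)=-144.
Local maxima occur where both diagonal entries negative: (-4, -3), (-4, 3), (2, -3), (2, 3). Count: 4.

4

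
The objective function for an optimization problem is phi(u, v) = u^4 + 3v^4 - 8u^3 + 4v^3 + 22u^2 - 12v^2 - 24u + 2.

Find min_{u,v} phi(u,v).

-39

phi(u,v) separates as P(u) + Q(v) + 2, so its minimum is min P + min Q + 2.
P'(u) = 4(u - 3)(u - 2)(u - 1) vanishes at u ∈ {1, 2, 3}; Q'(v) = 12v(v - 1)(v + 2) vanishes at v ∈ {-2, 0, 1}.
Local minima of P (where P''>0): P(1)=-9, P(3)=-9. Local minima of Q: Q(-2)=-32, Q(1)=-5.
So the global minimum of phi is P(1) + Q(-2) + 2 = -9 − 32 + 2 = -39, attained at (1, -2).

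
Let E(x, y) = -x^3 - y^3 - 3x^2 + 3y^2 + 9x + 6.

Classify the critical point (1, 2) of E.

local maximum

The mixed partial ∂²E/∂x∂y is 0, so the Hessian at any point is diag(E_xx, E_yy) = diag(-6(x + 1), 6(-y + 1)).
At (1, 2): H = diag(-12, -6).
Both eigenvalues are negative, so H is negative definite: a local maximum.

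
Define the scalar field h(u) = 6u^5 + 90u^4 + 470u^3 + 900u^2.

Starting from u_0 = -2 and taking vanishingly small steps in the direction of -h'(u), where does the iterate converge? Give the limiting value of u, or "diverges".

h'(u) = 30u(u + 3)(u + 4)(u + 5), so h'(-2) = -360.
Gradient descent moves in the -h' direction, i.e. u is increasing.
The nearest critical point in that direction is u = 0, where h'' = 1800 > 0 (a local minimum). The iterate converges there.

0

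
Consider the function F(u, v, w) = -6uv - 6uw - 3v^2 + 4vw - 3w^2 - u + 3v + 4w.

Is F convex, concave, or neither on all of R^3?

neither

F is quadratic, so its Hessian is the constant matrix H = [[0, -6, -6], [-6, -6, 4], [-6, 4, -6]].
Leading principal minors: 0, -36, 720.
Neither pattern holds ⇒ H is indefinite ⇒ neither convex nor concave.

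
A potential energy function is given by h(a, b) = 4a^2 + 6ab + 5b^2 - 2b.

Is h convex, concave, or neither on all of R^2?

convex

h is quadratic, so its Hessian is the constant matrix H = [[8, 6], [6, 10]].
det(H) = 44, tr(H) = 18.
det(H) > 0 and tr(H) > 0, so H is positive definite everywhere: convex.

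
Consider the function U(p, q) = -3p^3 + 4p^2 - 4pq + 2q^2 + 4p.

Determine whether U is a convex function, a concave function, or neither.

neither

The term -3p^3 is cubic, so the Hessian is not constant.
∂²U/∂p² = -18p + 8, which takes both signs as p varies (negative for sufficiently large p). A diagonal entry of the Hessian changing sign means the Hessian is neither positive- nor negative-semidefinite on all of R^2.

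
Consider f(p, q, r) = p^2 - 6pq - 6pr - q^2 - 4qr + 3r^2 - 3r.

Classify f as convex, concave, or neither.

f is quadratic, so its Hessian is the constant matrix H = [[2, -6, -6], [-6, -2, -4], [-6, -4, 6]].
Leading principal minors: 2, -40, -488.
Neither pattern holds ⇒ H is indefinite ⇒ neither convex nor concave.

neither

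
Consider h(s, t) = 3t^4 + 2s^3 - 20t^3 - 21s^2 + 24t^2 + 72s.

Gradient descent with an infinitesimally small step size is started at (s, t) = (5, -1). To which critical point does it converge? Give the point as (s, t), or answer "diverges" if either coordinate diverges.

h is separable, so gradient descent decouples: s follows -∂h/∂s, t follows -∂h/∂t.
∂h/∂s = 6(s - 4)(s - 3); at s=5 this is 12, so s decreases.
∂h/∂t = 12t(t - 4)(t - 1); at t=-1 this is -120, so t increases.
s converges to its nearest critical value 4 (a local min of the s-part); t converges to 0. The iterate converges to (4, 0).

(4, 0)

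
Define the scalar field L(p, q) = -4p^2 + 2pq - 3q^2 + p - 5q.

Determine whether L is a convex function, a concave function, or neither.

L is quadratic, so its Hessian is the constant matrix H = [[-8, 2], [2, -6]].
det(H) = 44, tr(H) = -14.
det(H) > 0 and tr(H) < 0, so H is negative definite everywhere: concave.

concave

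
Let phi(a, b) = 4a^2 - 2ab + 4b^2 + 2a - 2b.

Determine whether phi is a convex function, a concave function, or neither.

phi is quadratic, so its Hessian is the constant matrix H = [[8, -2], [-2, 8]].
det(H) = 60, tr(H) = 16.
det(H) > 0 and tr(H) > 0, so H is positive definite everywhere: convex.

convex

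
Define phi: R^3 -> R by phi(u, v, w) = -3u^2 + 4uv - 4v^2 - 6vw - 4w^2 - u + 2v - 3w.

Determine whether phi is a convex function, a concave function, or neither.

concave

phi is quadratic, so its Hessian is the constant matrix H = [[-6, 4, 0], [4, -8, -6], [0, -6, -8]].
Leading principal minors: -6, 32, -40.
Signs alternate −, +, − ⇒ H ≺ 0 ⇒ concave.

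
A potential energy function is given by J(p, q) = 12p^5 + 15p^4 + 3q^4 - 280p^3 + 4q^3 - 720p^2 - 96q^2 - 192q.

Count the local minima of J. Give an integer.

4

J separates as a function of p plus a function of q, so ∇J=0 decouples.
∂J/∂p = 60p(p - 4)(p + 2)(p + 3) = 0 at p ∈ {-3, -2, 0, 4}; ∂J/∂q = 12(q - 4)(q + 1)(q + 4) = 0 at q ∈ {-4, -1, 4}.
The Hessian is diagonal: diag(J_pp, J_qq). Second derivatives: J_pp(-3)=-1260, J_pp(-2)=720, J_pp(0)=-1440, J_pp(4)=10080; J_qq(-4)=288, J_qq(-1)=-180, J_qq(4)=480.
Local minima occur where both diagonal entries positive: (-2, -4), (-2, 4), (4, -4), (4, 4). Count: 4.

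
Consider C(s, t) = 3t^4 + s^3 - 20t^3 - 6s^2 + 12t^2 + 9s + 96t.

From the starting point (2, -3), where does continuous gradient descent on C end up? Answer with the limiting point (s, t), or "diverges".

(3, -1)

C is separable, so gradient descent decouples: s follows -∂C/∂s, t follows -∂C/∂t.
∂C/∂s = 3(s - 3)(s - 1); at s=2 this is -3, so s increases.
∂C/∂t = 12(t - 4)(t - 2)(t + 1); at t=-3 this is -840, so t increases.
s converges to its nearest critical value 3 (a local min of the s-part); t converges to -1. The iterate converges to (3, -1).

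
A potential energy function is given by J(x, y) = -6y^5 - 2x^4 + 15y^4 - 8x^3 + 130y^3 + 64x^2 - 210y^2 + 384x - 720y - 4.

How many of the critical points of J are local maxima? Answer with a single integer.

J separates as a function of x plus a function of y, so ∇J=0 decouples.
∂J/∂x = -8(x - 4)(x + 3)(x + 4) = 0 at x ∈ {-4, -3, 4}; ∂J/∂y = -30(y - 4)(y - 2)(y + 1)(y + 3) = 0 at y ∈ {-3, -1, 2, 4}.
The Hessian is diagonal: diag(J_xx, J_yy). Second derivatives: J_xx(-4)=-64, J_xx(-3)=56, J_xx(4)=-448; J_yy(-3)=2100, J_yy(-1)=-900, J_yy(2)=900, J_yy(4)=-2100.
Local maxima occur where both diagonal entries negative: (-4, -1), (-4, 4), (4, -1), (4, 4). Count: 4.

4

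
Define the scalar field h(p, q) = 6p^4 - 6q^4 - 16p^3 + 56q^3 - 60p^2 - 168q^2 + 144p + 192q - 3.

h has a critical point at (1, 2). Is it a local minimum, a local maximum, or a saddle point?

The mixed partial ∂²h/∂p∂q is 0, so the Hessian at any point is diag(h_pp, h_qq) = diag(24(3p^2 - 4p - 5), 24(-3q^2 + 14q - 14)).
At (1, 2): H = diag(-144, 48).
The eigenvalues have opposite signs, so H is indefinite: a saddle point.

saddle point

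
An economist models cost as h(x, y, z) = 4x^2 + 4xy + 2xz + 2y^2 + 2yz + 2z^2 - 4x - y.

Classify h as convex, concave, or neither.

convex

h is quadratic, so its Hessian is the constant matrix H = [[8, 4, 2], [4, 4, 2], [2, 2, 4]].
Leading principal minors: 8, 16, 48.
All positive ⇒ H ≻ 0 ⇒ convex.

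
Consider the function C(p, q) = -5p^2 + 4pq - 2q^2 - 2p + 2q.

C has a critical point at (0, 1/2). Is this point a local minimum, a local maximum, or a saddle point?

The Hessian of C is constant: H = [[-10, 4], [4, -4]].
det(H) = (-10)·(-4) − 4² = 24.
det(H) > 0 and tr(H) = -14 < 0, so H is negative definite and the point is a local maximum.

local maximum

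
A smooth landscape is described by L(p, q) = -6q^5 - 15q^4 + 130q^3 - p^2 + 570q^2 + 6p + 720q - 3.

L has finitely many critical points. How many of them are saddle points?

2

L separates as a function of p plus a function of q, so ∇L=0 decouples.
∂L/∂p = -2(p - 3) = 0 at p ∈ {3}; ∂L/∂q = -30(q - 4)(q + 1)(q + 2)(q + 3) = 0 at q ∈ {-3, -2, -1, 4}.
The Hessian is diagonal: diag(L_pp, L_qq). Second derivatives: L_pp(3)=-2; L_qq(-3)=420, L_qq(-2)=-180, L_qq(-1)=300, L_qq(4)=-6300.
Saddle points occur where the two diagonal entries have opposite signs: (3, -3), (3, -1). Count: 2.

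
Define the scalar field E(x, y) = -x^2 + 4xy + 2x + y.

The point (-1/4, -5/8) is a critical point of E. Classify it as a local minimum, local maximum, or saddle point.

saddle point

The Hessian of E is constant: H = [[-2, 4], [4, 0]].
det(H) = (-2)·0 − 4² = -16.
Since det(H) < 0, H is indefinite and the critical point is a saddle point.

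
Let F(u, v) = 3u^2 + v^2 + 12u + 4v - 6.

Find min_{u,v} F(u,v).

F(u,v) separates as P(u) + Q(v) − 6, so its minimum is min P + min Q − 6.
P'(u) = 6u + 12 vanishes at u ∈ {-2}; Q'(v) = 2v + 4 vanishes at v ∈ {-2}.
Local minima of P (where P''>0): P(-2)=-12. Local minima of Q: Q(-2)=-4.
So the global minimum of F is P(-2) + Q(-2) − 6 = -12 − 4 − 6 = -22, attained at (-2, -2).

-22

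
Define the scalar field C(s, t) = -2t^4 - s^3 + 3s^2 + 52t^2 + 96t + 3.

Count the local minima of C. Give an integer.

1

C separates as a function of s plus a function of t, so ∇C=0 decouples.
∂C/∂s = -3s(s - 2) = 0 at s ∈ {0, 2}; ∂C/∂t = -8(t - 4)(t + 1)(t + 3) = 0 at t ∈ {-3, -1, 4}.
The Hessian is diagonal: diag(C_ss, C_tt). Second derivatives: C_ss(0)=6, C_ss(2)=-6; C_tt(-3)=-112, C_tt(-1)=80, C_tt(4)=-280.
Local minima occur where both diagonal entries positive: (0, -1). Count: 1.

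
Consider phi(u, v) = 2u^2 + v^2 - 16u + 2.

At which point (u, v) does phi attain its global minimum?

phi(u,v) separates as P(u) + Q(v) + 2, so its minimum is min P + min Q + 2.
P'(u) = 4u - 16 vanishes at u ∈ {4}; Q'(v) = 2v vanishes at v ∈ {0}.
Local minima of P (where P''>0): P(4)=-32. Local minima of Q: Q(0)=0.
So the global minimum of phi is P(4) + Q(0) + 2 = -32 + 0 + 2 = -30, attained at (4, 0).

(4, 0)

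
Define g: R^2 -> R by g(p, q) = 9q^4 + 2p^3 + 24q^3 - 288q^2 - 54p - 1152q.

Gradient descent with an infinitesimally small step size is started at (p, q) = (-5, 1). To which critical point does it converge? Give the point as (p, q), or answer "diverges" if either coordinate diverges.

g is separable, so gradient descent decouples: p follows -∂g/∂p, q follows -∂g/∂q.
∂g/∂p = 6(p - 3)(p + 3); at p=-5 this is 96, so p decreases.
∂g/∂q = 36(q - 4)(q + 2)(q + 4); at q=1 this is -1620, so q increases.
The p-coordinate has no critical point in that direction and runs off to infinity.

diverges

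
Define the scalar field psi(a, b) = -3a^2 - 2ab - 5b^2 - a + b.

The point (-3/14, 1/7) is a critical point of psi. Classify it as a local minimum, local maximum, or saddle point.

local maximum

The Hessian of psi is constant: H = [[-6, -2], [-2, -10]].
det(H) = (-6)·(-10) − (-2)² = 56.
det(H) > 0 and tr(H) = -16 < 0, so H is negative definite and the point is a local maximum.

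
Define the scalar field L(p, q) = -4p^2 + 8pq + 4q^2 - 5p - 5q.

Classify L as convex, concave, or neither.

neither

L is quadratic, so its Hessian is the constant matrix H = [[-8, 8], [8, 8]].
det(H) = -128, tr(H) = 0.
det(H) < 0, so H is indefinite: neither convex nor concave.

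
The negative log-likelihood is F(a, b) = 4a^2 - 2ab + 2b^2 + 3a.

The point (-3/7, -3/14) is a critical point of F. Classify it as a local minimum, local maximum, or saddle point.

The Hessian of F is constant: H = [[8, -2], [-2, 4]].
det(H) = 8·4 − (-2)² = 28.
det(H) > 0 and tr(H) = 12 > 0, so H is positive definite and the point is a local minimum.

local minimum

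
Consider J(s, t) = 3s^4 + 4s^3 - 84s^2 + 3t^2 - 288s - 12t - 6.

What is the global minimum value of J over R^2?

J(s,t) separates as P(s) + Q(t) − 6, so its minimum is min P + min Q − 6.
P'(s) = 12(s - 4)(s + 2)(s + 3) vanishes at s ∈ {-3, -2, 4}; Q'(t) = 6(t - 2) vanishes at t ∈ {2}.
Local minima of P (where P''>0): P(-3)=243, P(4)=-1472. Local minima of Q: Q(2)=-12.
So the global minimum of J is P(4) + Q(2) − 6 = -1472 − 12 − 6 = -1490, attained at (4, 2).

-1490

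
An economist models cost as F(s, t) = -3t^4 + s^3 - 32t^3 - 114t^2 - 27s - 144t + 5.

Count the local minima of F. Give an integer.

1

F separates as a function of s plus a function of t, so ∇F=0 decouples.
∂F/∂s = 3(s - 3)(s + 3) = 0 at s ∈ {-3, 3}; ∂F/∂t = -12(t + 1)(t + 3)(t + 4) = 0 at t ∈ {-4, -3, -1}.
The Hessian is diagonal: diag(F_ss, F_tt). Second derivatives: F_ss(-3)=-18, F_ss(3)=18; F_tt(-4)=-36, F_tt(-3)=24, F_tt(-1)=-72.
Local minima occur where both diagonal entries positive: (3, -3). Count: 1.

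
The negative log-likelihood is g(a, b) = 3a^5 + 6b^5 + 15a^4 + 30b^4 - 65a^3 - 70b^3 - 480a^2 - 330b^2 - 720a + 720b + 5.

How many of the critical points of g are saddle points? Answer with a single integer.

g separates as a function of a plus a function of b, so ∇g=0 decouples.
∂g/∂a = 15(a - 4)(a + 1)(a + 3)(a + 4) = 0 at a ∈ {-4, -3, -1, 4}; ∂g/∂b = 30(b - 2)(b - 1)(b + 3)(b + 4) = 0 at b ∈ {-4, -3, 1, 2}.
The Hessian is diagonal: diag(g_aa, g_bb). Second derivatives: g_aa(-4)=-360, g_aa(-3)=210, g_aa(-1)=-450, g_aa(4)=4200; g_bb(-4)=-900, g_bb(-3)=600, g_bb(1)=-600, g_bb(2)=900.
Saddle points occur where the two diagonal entries have opposite signs: (-4, -3), (-4, 2), (-3, -4), (-3, 1), (-1, -3), (-1, 2), (4, -4), (4, 1). Count: 8.

8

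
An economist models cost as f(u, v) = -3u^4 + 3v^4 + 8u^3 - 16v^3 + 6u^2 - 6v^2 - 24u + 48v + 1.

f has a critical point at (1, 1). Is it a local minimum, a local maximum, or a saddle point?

The mixed partial ∂²f/∂u∂v is 0, so the Hessian at any point is diag(f_uu, f_vv) = diag(12(-3u^2 + 4u + 1), 12(3v^2 - 8v - 1)).
At (1, 1): H = diag(24, -72).
The eigenvalues have opposite signs, so H is indefinite: a saddle point.

saddle point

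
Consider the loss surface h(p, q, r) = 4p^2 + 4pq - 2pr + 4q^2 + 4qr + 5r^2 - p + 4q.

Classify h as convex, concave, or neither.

h is quadratic, so its Hessian is the constant matrix H = [[8, 4, -2], [4, 8, 4], [-2, 4, 10]].
Leading principal minors: 8, 48, 256.
All positive ⇒ H ≻ 0 ⇒ convex.

convex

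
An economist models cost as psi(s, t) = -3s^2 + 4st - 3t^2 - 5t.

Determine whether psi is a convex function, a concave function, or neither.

concave

psi is quadratic, so its Hessian is the constant matrix H = [[-6, 4], [4, -6]].
det(H) = 20, tr(H) = -12.
det(H) > 0 and tr(H) < 0, so H is negative definite everywhere: concave.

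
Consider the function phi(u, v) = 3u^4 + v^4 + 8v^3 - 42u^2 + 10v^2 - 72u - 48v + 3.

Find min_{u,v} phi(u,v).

-377

phi(u,v) separates as P(u) + Q(v) + 3, so its minimum is min P + min Q + 3.
P'(u) = 12(u - 3)(u + 1)(u + 2) vanishes at u ∈ {-2, -1, 3}; Q'(v) = 4(v - 1)(v + 3)(v + 4) vanishes at v ∈ {-4, -3, 1}.
Local minima of P (where P''>0): P(-2)=24, P(3)=-351. Local minima of Q: Q(-4)=96, Q(1)=-29.
So the global minimum of phi is P(3) + Q(1) + 3 = -351 − 29 + 3 = -377, attained at (3, 1).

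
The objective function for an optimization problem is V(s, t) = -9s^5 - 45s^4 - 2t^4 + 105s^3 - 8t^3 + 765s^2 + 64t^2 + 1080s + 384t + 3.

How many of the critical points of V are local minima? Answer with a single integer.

V separates as a function of s plus a function of t, so ∇V=0 decouples.
∂V/∂s = -45(s - 3)(s + 1)(s + 2)(s + 4) = 0 at s ∈ {-4, -2, -1, 3}; ∂V/∂t = -8(t - 4)(t + 3)(t + 4) = 0 at t ∈ {-4, -3, 4}.
The Hessian is diagonal: diag(V_ss, V_tt). Second derivatives: V_ss(-4)=1890, V_ss(-2)=-450, V_ss(-1)=540, V_ss(3)=-6300; V_tt(-4)=-64, V_tt(-3)=56, V_tt(4)=-448.
Local minima occur where both diagonal entries positive: (-4, -3), (-1, -3). Count: 2.

2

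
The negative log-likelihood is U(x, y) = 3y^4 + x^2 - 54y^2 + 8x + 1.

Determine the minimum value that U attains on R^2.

-258

U(x,y) separates as P(x) + Q(y) + 1, so its minimum is min P + min Q + 1.
P'(x) = 2x + 8 vanishes at x ∈ {-4}; Q'(y) = 12y(y - 3)(y + 3) vanishes at y ∈ {-3, 0, 3}.
Local minima of P (where P''>0): P(-4)=-16. Local minima of Q: Q(-3)=-243, Q(3)=-243.
So the global minimum of U is P(-4) + Q(-3) + 1 = -16 − 243 + 1 = -258, attained at (-4, -3).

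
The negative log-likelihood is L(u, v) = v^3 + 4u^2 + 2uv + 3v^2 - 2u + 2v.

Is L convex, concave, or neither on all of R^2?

The term v^3 is cubic, so the Hessian is not constant.
∂²L/∂v² = 6v + 6, which takes both signs as v varies (negative for sufficiently negative v). A diagonal entry of the Hessian changing sign means the Hessian is neither positive- nor negative-semidefinite on all of R^2.

neither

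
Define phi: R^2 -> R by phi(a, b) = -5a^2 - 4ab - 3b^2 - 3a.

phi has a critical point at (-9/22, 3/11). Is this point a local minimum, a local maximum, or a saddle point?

The Hessian of phi is constant: H = [[-10, -4], [-4, -6]].
det(H) = (-10)·(-6) − (-4)² = 44.
det(H) > 0 and tr(H) = -16 < 0, so H is negative definite and the point is a local maximum.

local maximum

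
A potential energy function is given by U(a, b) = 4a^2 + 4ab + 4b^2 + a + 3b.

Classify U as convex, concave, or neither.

convex

U is quadratic, so its Hessian is the constant matrix H = [[8, 4], [4, 8]].
det(H) = 48, tr(H) = 16.
det(H) > 0 and tr(H) > 0, so H is positive definite everywhere: convex.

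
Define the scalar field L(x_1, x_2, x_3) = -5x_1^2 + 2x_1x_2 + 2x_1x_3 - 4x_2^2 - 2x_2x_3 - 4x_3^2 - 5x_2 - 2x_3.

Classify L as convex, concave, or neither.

L is quadratic, so its Hessian is the constant matrix H = [[-10, 2, 2], [2, -8, -2], [2, -2, -8]].
Leading principal minors: -10, 76, -552.
Signs alternate −, +, − ⇒ H ≺ 0 ⇒ concave.

concave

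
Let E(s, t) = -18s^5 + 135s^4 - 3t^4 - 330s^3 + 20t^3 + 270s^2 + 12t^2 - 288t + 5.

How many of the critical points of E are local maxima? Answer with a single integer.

4

E separates as a function of s plus a function of t, so ∇E=0 decouples.
∂E/∂s = -90s(s - 3)(s - 2)(s - 1) = 0 at s ∈ {0, 1, 2, 3}; ∂E/∂t = -12(t - 4)(t - 3)(t + 2) = 0 at t ∈ {-2, 3, 4}.
The Hessian is diagonal: diag(E_ss, E_tt). Second derivatives: E_ss(0)=540, E_ss(1)=-180, E_ss(2)=180, E_ss(3)=-540; E_tt(-2)=-360, E_tt(3)=60, E_tt(4)=-72.
Local maxima occur where both diagonal entries negative: (1, -2), (1, 4), (3, -2), (3, 4). Count: 4.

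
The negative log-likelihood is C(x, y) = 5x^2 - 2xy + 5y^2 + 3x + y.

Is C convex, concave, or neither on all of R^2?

convex

C is quadratic, so its Hessian is the constant matrix H = [[10, -2], [-2, 10]].
det(H) = 96, tr(H) = 20.
det(H) > 0 and tr(H) > 0, so H is positive definite everywhere: convex.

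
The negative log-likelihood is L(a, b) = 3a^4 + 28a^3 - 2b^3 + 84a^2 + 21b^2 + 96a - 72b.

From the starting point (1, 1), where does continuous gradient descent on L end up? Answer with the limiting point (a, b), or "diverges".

L is separable, so gradient descent decouples: a follows -∂L/∂a, b follows -∂L/∂b.
∂L/∂a = 12(a + 1)(a + 2)(a + 4); at a=1 this is 360, so a decreases.
∂L/∂b = -6(b - 4)(b - 3); at b=1 this is -36, so b increases.
a converges to its nearest critical value -1 (a local min of the a-part); b converges to 3. The iterate converges to (-1, 3).

(-1, 3)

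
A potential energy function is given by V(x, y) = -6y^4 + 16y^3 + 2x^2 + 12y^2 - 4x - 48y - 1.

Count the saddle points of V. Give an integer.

2

V separates as a function of x plus a function of y, so ∇V=0 decouples.
∂V/∂x = 4(x - 1) = 0 at x ∈ {1}; ∂V/∂y = -24(y - 2)(y - 1)(y + 1) = 0 at y ∈ {-1, 1, 2}.
The Hessian is diagonal: diag(V_xx, V_yy). Second derivatives: V_xx(1)=4; V_yy(-1)=-144, V_yy(1)=48, V_yy(2)=-72.
Saddle points occur where the two diagonal entries have opposite signs: (1, -1), (1, 2). Count: 2.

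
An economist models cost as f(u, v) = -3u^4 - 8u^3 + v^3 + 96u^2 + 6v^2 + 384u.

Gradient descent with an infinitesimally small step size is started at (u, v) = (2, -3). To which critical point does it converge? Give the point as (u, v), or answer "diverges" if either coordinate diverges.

f is separable, so gradient descent decouples: u follows -∂f/∂u, v follows -∂f/∂v.
∂f/∂u = -12(u - 4)(u + 2)(u + 4); at u=2 this is 576, so u decreases.
∂f/∂v = 3v(v + 4); at v=-3 this is -9, so v increases.
u converges to its nearest critical value -2 (a local min of the u-part); v converges to 0. The iterate converges to (-2, 0).

(-2, 0)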